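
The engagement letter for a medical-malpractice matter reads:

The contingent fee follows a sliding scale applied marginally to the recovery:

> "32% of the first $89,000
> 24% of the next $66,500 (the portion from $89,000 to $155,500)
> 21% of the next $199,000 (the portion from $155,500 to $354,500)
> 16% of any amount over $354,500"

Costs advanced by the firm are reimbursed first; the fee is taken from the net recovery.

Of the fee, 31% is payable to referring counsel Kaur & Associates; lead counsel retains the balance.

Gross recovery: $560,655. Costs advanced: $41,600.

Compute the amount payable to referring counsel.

$34,893.23

Fee base (net of costs): $560,655 − $41,600 = $519,055
First $89,000 at 32% = $28,480.00
Next $66,500 at 24% = $15,960.00
Next $199,000 at 21% = $41,790.00
Remaining $164,555 at 16% = $26,328.80
Fee: $28,480.00 + $15,960.00 + $41,790.00 + $26,328.80 = $112,558.80
Referral share: 31% of $112,558.80 = $34,893.23; lead counsel retains $112,558.80 − $34,893.23 = $77,665.57.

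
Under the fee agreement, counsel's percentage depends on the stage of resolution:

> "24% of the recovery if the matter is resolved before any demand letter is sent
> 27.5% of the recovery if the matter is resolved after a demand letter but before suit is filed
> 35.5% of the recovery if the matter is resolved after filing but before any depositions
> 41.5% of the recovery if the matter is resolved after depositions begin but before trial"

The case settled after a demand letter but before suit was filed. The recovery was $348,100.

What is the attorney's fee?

$95,727.50

The matter settled after a demand letter but before suit was filed, so the 27.5% rate applies.
$348,100 × 27.5% = $95,727.50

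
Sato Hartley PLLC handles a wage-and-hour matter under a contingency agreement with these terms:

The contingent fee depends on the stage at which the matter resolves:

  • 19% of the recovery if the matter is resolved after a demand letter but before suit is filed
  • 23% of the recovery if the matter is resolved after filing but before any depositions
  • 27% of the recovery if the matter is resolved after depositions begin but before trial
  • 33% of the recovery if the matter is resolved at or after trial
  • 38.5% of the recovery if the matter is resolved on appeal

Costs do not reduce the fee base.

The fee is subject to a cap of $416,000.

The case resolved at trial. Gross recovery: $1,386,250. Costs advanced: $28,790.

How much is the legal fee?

Fee base is the gross recovery, $1,386,250; costs are reimbursed separately.
The matter resolved at trial, so the 33% rate applies.
$1,386,250 × 33% = $457,462.50
$457,462.50 exceeds the $416,000 cap, so the fee is capped at $416,000.00.

$416,000.00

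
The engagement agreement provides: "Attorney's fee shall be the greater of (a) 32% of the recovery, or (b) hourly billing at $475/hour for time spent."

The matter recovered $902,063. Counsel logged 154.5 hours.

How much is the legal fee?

(a) 32% of $902,063 = $288,660.16
(b) 154.5 × $475 = $73,387.50
The greater is (a): $288,660.16.

$288,660.16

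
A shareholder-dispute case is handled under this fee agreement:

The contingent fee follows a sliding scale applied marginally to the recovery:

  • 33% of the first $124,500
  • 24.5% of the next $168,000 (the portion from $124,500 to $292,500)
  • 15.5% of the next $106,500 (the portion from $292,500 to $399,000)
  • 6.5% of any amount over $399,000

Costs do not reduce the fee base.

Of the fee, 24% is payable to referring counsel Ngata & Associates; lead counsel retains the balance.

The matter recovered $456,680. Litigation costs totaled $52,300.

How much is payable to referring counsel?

Fee base is the gross recovery, $456,680; costs are reimbursed separately.
First $124,500 at 33% = $41,085.00
Next $168,000 at 24.5% = $41,160.00
Next $106,500 at 15.5% = $16,507.50
Remaining $57,680 at 6.5% = $3,749.20
Fee: $41,085.00 + $41,160.00 + $16,507.50 + $3,749.20 = $102,501.70
Referral share: 24% of $102,501.70 = $24,600.41; lead counsel retains $102,501.70 − $24,600.41 = $77,901.29.

$24,600.41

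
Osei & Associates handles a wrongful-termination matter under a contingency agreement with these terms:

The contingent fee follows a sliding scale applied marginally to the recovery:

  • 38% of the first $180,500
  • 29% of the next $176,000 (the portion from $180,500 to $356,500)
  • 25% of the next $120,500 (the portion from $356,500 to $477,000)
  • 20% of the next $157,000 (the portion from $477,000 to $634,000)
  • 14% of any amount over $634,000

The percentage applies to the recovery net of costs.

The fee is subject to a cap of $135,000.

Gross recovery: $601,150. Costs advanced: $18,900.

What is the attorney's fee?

$135,000.00

Fee base (net of costs): $601,150 − $18,900 = $582,250
First $180,500 at 38% = $68,590.00
Next $176,000 at 29% = $51,040.00
Next $120,500 at 25% = $30,125.00
Remaining $105,250 at 20% = $21,050.00
Fee: $68,590.00 + $51,040.00 + $30,125.00 + $21,050.00 = $170,805.00
$170,805.00 exceeds the $135,000 cap, so the fee is capped at $135,000.00.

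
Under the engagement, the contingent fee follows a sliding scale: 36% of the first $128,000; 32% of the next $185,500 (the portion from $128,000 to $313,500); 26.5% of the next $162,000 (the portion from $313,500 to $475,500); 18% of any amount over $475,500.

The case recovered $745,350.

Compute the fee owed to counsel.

$196,943.00

First $128,000 at 36% = $46,080.00
Next $185,500 at 32% = $59,360.00
Next $162,000 at 26.5% = $42,930.00
Remaining $269,850 at 18% = $48,573.00
Fee: $46,080.00 + $59,360.00 + $42,930.00 + $48,573.00 = $196,943.00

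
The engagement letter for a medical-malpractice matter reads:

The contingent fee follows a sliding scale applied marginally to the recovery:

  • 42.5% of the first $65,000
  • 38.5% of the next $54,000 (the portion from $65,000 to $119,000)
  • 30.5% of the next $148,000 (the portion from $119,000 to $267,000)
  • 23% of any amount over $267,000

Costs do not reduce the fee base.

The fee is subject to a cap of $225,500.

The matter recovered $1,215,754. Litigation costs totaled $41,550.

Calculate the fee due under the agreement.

$225,500.00

Fee base is the gross recovery, $1,215,754; costs are reimbursed separately.
First $65,000 at 42.5% = $27,625.00
Next $54,000 at 38.5% = $20,790.00
Next $148,000 at 30.5% = $45,140.00
Remaining $948,754 at 23% = $218,213.42
Fee: $27,625.00 + $20,790.00 + $45,140.00 + $218,213.42 = $311,768.42
$311,768.42 exceeds the $225,500 cap, so the fee is capped at $225,500.00.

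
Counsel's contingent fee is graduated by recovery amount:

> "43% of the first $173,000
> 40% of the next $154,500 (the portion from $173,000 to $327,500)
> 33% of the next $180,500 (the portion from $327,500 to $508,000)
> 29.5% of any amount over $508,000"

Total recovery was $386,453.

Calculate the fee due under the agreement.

First $173,000 at 43% = $74,390.00
Next $154,500 at 40% = $61,800.00
Remaining $58,953 at 33% = $19,454.49
Fee: $74,390.00 + $61,800.00 + $19,454.49 = $155,644.49

$155,644.49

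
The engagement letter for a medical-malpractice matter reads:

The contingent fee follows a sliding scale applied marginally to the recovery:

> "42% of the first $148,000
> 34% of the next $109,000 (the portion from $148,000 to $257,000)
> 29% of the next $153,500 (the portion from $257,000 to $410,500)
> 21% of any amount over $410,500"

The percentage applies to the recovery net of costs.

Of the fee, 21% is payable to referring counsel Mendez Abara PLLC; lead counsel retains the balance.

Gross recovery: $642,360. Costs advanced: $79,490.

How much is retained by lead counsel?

Fee base (net of costs): $642,360 − $79,490 = $562,870
First $148,000 at 42% = $62,160.00
Next $109,000 at 34% = $37,060.00
Next $153,500 at 29% = $44,515.00
Remaining $152,370 at 21% = $31,997.70
Fee: $62,160.00 + $37,060.00 + $44,515.00 + $31,997.70 = $175,732.70
Referral share: 21% of $175,732.70 = $36,903.87; lead counsel retains $175,732.70 − $36,903.87 = $138,828.83.

$138,828.83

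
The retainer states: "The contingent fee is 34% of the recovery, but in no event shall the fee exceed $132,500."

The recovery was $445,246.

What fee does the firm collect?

$132,500.00

34% of $445,246 = $151,383.64
That exceeds the $132,500 cap, so the fee is capped at $132,500.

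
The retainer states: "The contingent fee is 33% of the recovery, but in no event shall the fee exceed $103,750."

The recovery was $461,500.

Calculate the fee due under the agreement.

$103,750.00

33% of $461,500 = $152,295.00
That exceeds the $103,750 cap, so the fee is capped at $103,750.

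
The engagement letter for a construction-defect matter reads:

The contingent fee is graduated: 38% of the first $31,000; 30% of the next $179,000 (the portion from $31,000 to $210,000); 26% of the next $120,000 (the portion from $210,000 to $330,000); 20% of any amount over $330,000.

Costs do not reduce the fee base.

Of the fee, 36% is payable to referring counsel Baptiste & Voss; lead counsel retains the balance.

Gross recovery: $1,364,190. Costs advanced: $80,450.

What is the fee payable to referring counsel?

$109,266.48

Fee base is the gross recovery, $1,364,190; costs are reimbursed separately.
First $31,000 at 38% = $11,780.00
Next $179,000 at 30% = $53,700.00
Next $120,000 at 26% = $31,200.00
Remaining $1,034,190 at 20% = $206,838.00
Fee: $11,780.00 + $53,700.00 + $31,200.00 + $206,838.00 = $303,518.00
Referral share: 36% of $303,518.00 = $109,266.48; lead counsel retains $303,518.00 − $109,266.48 = $194,251.52.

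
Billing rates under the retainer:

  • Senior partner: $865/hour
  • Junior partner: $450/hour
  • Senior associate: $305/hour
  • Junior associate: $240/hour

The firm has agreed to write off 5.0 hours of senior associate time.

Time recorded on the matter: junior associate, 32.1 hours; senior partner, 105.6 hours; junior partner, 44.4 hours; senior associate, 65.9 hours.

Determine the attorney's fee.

$137,602.50

Senior partner: 105.6 × $865 = $91,344.00
Junior partner: 44.4 × $450 = $19,980.00
Senior associate: 65.9 × $305 = $20,099.50
Junior associate: 32.1 × $240 = $7,704.00
Subtotal: $139,127.50
Write-off: 5.0 × $305 = $1,525.00
Total: $139,127.50 − $1,525.00 = $137,602.50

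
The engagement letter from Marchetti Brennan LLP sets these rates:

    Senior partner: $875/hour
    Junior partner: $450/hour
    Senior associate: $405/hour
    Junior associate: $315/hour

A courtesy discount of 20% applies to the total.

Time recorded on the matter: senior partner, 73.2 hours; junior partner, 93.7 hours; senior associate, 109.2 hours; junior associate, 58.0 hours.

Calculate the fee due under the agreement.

$134,968.80

Senior partner: 73.2 × $875 = $64,050.00
Junior partner: 93.7 × $450 = $42,165.00
Senior associate: 109.2 × $405 = $44,226.00
Junior associate: 58.0 × $315 = $18,270.00
Subtotal: $168,711.00
Less 20% discount: −$33,742.20
Total: $168,711.00 − $33,742.20 = $134,968.80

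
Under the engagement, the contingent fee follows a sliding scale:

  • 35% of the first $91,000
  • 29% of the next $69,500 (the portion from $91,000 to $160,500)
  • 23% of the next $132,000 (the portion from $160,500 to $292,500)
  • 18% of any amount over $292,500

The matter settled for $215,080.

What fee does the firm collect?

First $91,000 at 35% = $31,850.00
Next $69,500 at 29% = $20,155.00
Remaining $54,580 at 23% = $12,553.40
Fee: $31,850.00 + $20,155.00 + $12,553.40 = $64,558.40

$64,558.40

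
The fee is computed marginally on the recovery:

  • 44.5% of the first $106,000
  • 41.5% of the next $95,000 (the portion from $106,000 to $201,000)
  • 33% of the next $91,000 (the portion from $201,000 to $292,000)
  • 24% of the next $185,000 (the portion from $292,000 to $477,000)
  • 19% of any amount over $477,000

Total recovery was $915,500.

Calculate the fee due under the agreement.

First $106,000 at 44.5% = $47,170.00
Next $95,000 at 41.5% = $39,425.00
Next $91,000 at 33% = $30,030.00
Next $185,000 at 24% = $44,400.00
Remaining $438,500 at 19% = $83,315.00
Fee: $47,170.00 + $39,425.00 + $30,030.00 + $44,400.00 + $83,315.00 = $244,340.00

$244,340.00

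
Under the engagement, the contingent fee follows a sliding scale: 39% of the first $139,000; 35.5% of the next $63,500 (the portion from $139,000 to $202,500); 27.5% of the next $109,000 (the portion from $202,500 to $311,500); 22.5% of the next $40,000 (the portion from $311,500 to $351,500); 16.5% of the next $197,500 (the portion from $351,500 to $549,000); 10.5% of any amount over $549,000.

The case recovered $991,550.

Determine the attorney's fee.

First $139,000 at 39% = $54,210.00
Next $63,500 at 35.5% = $22,542.50
Next $109,000 at 27.5% = $29,975.00
Next $40,000 at 22.5% = $9,000.00
Next $197,500 at 16.5% = $32,587.50
Remaining $442,550 at 10.5% = $46,467.75
Fee: $54,210.00 + $22,542.50 + $29,975.00 + $9,000.00 + $32,587.50 + $46,467.75 = $194,782.75

$194,782.75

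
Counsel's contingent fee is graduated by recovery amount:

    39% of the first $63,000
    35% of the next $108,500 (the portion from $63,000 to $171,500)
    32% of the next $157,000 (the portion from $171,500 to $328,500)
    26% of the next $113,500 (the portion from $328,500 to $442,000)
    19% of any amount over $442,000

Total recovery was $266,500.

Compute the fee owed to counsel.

$92,945.00

First $63,000 at 39% = $24,570.00
Next $108,500 at 35% = $37,975.00
Remaining $95,000 at 32% = $30,400.00
Fee: $24,570.00 + $37,975.00 + $30,400.00 = $92,945.00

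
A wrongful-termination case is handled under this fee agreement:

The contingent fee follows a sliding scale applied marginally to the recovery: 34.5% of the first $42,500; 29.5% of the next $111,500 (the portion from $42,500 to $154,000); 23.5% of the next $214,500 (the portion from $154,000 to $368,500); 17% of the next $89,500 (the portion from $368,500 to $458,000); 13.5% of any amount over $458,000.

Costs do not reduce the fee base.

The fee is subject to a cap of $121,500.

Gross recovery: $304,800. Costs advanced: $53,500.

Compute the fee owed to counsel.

$82,993.00

Fee base is the gross recovery, $304,800; costs are reimbursed separately.
First $42,500 at 34.5% = $14,662.50
Next $111,500 at 29.5% = $32,892.50
Remaining $150,800 at 23.5% = $35,438.00
Fee: $14,662.50 + $32,892.50 + $35,438.00 = $82,993.00
$82,993.00 is under the $121,500 cap.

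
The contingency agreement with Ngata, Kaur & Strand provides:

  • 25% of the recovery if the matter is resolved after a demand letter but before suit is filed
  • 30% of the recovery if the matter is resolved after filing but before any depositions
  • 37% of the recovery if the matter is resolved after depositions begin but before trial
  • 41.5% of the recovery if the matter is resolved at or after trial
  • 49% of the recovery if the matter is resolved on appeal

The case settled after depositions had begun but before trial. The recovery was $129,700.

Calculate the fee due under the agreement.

The matter settled after depositions had begun but before trial, so the 37% rate applies.
$129,700 × 37% = $47,989.00

$47,989.00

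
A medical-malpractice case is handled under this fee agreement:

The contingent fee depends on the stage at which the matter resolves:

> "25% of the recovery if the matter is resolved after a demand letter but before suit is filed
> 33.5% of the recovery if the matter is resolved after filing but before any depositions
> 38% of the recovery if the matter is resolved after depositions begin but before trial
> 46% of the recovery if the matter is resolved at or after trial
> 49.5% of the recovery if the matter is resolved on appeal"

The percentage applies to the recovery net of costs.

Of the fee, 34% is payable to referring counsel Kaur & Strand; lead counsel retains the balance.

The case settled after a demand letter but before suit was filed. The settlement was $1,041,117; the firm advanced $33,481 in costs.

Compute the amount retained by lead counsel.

Fee base (net of costs): $1,041,117 − $33,481 = $1,007,636
The matter settled after a demand letter but before suit was filed, so the 25% rate applies.
$1,007,636 × 25% = $251,909.00
Referral share: 34% of $251,909.00 = $85,649.06; lead counsel retains $251,909.00 − $85,649.06 = $166,259.94.

$166,259.94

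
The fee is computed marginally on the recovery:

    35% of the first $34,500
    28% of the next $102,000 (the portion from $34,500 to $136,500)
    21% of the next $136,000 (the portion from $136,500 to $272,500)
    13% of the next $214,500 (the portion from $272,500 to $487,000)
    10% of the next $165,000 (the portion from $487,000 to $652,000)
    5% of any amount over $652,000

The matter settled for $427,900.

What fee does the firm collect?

$89,397.00

First $34,500 at 35% = $12,075.00
Next $102,000 at 28% = $28,560.00
Next $136,000 at 21% = $28,560.00
Remaining $155,400 at 13% = $20,202.00
Fee: $12,075.00 + $28,560.00 + $28,560.00 + $20,202.00 = $89,397.00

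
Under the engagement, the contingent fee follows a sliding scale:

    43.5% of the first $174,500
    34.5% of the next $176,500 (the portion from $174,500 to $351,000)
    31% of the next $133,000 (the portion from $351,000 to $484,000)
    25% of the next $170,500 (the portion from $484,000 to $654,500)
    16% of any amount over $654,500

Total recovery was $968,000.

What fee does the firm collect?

$270,815.00

First $174,500 at 43.5% = $75,907.50
Next $176,500 at 34.5% = $60,892.50
Next $133,000 at 31% = $41,230.00
Next $170,500 at 25% = $42,625.00
Remaining $313,500 at 16% = $50,160.00
Fee: $75,907.50 + $60,892.50 + $41,230.00 + $42,625.00 + $50,160.00 = $270,815.00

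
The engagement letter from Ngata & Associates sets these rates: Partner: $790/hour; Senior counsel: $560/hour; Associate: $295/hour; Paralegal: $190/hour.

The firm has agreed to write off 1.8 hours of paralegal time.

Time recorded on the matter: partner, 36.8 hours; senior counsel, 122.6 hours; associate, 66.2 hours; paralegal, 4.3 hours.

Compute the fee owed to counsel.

$117,732.00

Partner: 36.8 × $790 = $29,072.00
Senior counsel: 122.6 × $560 = $68,656.00
Associate: 66.2 × $295 = $19,529.00
Paralegal: 4.3 × $190 = $817.00
Subtotal: $118,074.00
Write-off: 1.8 × $190 = $342.00
Total: $118,074.00 − $342.00 = $117,732.00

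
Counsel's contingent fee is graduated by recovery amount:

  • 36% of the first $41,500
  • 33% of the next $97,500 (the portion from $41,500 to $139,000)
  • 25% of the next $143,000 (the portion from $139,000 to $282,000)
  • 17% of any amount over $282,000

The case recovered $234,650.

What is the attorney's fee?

$71,027.50

First $41,500 at 36% = $14,940.00
Next $97,500 at 33% = $32,175.00
Remaining $95,650 at 25% = $23,912.50
Fee: $14,940.00 + $32,175.00 + $23,912.50 = $71,027.50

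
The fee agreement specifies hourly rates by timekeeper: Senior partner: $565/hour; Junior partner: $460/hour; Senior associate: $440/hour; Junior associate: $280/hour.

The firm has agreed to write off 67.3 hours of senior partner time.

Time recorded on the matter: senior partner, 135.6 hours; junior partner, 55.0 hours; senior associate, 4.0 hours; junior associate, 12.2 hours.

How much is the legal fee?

$69,065.50

Senior partner: 135.6 × $565 = $76,614.00
Junior partner: 55.0 × $460 = $25,300.00
Senior associate: 4.0 × $440 = $1,760.00
Junior associate: 12.2 × $280 = $3,416.00
Subtotal: $107,090.00
Write-off: 67.3 × $565 = $38,024.50
Total: $107,090.00 − $38,024.50 = $69,065.50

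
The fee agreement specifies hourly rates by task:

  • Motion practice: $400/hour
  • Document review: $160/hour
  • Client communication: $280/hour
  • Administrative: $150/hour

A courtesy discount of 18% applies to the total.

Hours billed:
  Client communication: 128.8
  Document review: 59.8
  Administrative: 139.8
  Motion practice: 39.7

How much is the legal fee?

Motion practice: 39.7 × $400 = $15,880.00
Document review: 59.8 × $160 = $9,568.00
Client communication: 128.8 × $280 = $36,064.00
Administrative: 139.8 × $150 = $20,970.00
Subtotal: $82,482.00
Less 18% discount: −$14,846.76
Total: $82,482.00 − $14,846.76 = $67,635.24

$67,635.24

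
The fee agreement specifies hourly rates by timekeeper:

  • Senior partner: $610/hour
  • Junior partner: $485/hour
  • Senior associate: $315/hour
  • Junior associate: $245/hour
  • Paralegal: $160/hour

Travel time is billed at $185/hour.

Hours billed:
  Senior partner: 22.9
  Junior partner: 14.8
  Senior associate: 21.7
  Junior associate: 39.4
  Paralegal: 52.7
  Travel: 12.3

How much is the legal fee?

Senior partner: 22.9 × $610 = $13,969.00
Junior partner: 14.8 × $485 = $7,178.00
Senior associate: 21.7 × $315 = $6,835.50
Junior associate: 39.4 × $245 = $9,653.00
Paralegal: 52.7 × $160 = $8,432.00
Subtotal: $13,969.00 + $7,178.00 + $6,835.50 + $9,653.00 + $8,432.00 = $46,067.50
Travel: 12.3 × $185 = $2,275.50
Total: $46,067.50 + $2,275.50 = $48,343.00

$48,343.00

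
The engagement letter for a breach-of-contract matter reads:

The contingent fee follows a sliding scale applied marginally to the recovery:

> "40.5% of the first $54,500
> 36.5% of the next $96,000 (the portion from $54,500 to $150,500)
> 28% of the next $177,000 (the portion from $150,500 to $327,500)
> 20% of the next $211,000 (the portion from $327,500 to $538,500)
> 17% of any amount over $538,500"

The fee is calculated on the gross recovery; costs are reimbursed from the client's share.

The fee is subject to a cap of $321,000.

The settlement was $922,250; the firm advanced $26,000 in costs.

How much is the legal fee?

Fee base is the gross recovery, $922,250; costs are reimbursed separately.
First $54,500 at 40.5% = $22,072.50
Next $96,000 at 36.5% = $35,040.00
Next $177,000 at 28% = $49,560.00
Next $211,000 at 20% = $42,200.00
Remaining $383,750 at 17% = $65,237.50
Fee: $22,072.50 + $35,040.00 + $49,560.00 + $42,200.00 + $65,237.50 = $214,110.00
$214,110.00 is under the $321,000 cap.

$214,110.00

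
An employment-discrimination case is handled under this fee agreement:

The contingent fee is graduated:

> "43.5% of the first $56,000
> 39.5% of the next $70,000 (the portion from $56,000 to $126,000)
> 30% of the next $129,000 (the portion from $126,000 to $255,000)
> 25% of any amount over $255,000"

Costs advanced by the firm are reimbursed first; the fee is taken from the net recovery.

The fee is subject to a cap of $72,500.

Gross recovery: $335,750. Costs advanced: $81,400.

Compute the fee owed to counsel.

Fee base (net of costs): $335,750 − $81,400 = $254,350
First $56,000 at 43.5% = $24,360.00
Next $70,000 at 39.5% = $27,650.00
Remaining $128,350 at 30% = $38,505.00
Fee: $24,360.00 + $27,650.00 + $38,505.00 = $90,515.00
$90,515.00 exceeds the $72,500 cap, so the fee is capped at $72,500.00.

$72,500.00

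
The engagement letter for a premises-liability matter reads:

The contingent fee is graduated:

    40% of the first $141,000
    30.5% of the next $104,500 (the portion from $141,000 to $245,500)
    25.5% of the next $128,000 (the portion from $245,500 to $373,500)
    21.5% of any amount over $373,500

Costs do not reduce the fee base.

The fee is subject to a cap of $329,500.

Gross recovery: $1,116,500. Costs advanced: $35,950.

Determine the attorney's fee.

Fee base is the gross recovery, $1,116,500; costs are reimbursed separately.
First $141,000 at 40% = $56,400.00
Next $104,500 at 30.5% = $31,872.50
Next $128,000 at 25.5% = $32,640.00
Remaining $743,000 at 21.5% = $159,745.00
Fee: $56,400.00 + $31,872.50 + $32,640.00 + $159,745.00 = $280,657.50
$280,657.50 is under the $329,500 cap.

$280,657.50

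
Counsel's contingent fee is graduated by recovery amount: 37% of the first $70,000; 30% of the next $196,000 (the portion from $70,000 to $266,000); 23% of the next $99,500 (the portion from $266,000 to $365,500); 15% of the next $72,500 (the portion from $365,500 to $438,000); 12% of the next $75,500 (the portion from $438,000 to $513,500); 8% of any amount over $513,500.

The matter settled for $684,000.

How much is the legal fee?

First $70,000 at 37% = $25,900.00
Next $196,000 at 30% = $58,800.00
Next $99,500 at 23% = $22,885.00
Next $72,500 at 15% = $10,875.00
Next $75,500 at 12% = $9,060.00
Remaining $170,500 at 8% = $13,640.00
Fee: $25,900.00 + $58,800.00 + $22,885.00 + $10,875.00 + $9,060.00 + $13,640.00 = $141,160.00

$141,160.00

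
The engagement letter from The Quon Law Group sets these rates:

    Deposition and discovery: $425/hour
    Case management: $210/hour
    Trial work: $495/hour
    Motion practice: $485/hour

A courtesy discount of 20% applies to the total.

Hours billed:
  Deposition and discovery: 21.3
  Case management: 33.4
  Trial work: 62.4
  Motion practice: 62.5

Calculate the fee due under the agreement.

$61,813.60

Deposition and discovery: 21.3 × $425 = $9,052.50
Case management: 33.4 × $210 = $7,014.00
Trial work: 62.4 × $495 = $30,888.00
Motion practice: 62.5 × $485 = $30,312.50
Subtotal: $77,267.00
Less 20% discount: −$15,453.40
Total: $77,267.00 − $15,453.40 = $61,813.60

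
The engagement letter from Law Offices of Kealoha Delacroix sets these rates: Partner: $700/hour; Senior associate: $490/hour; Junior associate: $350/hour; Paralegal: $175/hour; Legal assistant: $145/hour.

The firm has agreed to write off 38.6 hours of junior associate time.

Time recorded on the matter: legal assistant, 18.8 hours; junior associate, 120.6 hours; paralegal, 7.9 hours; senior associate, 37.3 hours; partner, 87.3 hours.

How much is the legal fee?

Partner: 87.3 × $700 = $61,110.00
Senior associate: 37.3 × $490 = $18,277.00
Junior associate: 120.6 × $350 = $42,210.00
Paralegal: 7.9 × $175 = $1,382.50
Legal assistant: 18.8 × $145 = $2,726.00
Subtotal: $125,705.50
Write-off: 38.6 × $350 = $13,510.00
Total: $125,705.50 − $13,510.00 = $112,195.50

$112,195.50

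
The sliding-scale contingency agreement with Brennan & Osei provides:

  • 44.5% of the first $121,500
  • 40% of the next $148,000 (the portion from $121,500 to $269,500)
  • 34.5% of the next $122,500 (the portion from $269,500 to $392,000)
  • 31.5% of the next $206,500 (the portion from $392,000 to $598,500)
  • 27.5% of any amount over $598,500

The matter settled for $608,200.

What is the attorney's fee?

$223,245.00

First $121,500 at 44.5% = $54,067.50
Next $148,000 at 40% = $59,200.00
Next $122,500 at 34.5% = $42,262.50
Next $206,500 at 31.5% = $65,047.50
Remaining $9,700 at 27.5% = $2,667.50
Fee: $54,067.50 + $59,200.00 + $42,262.50 + $65,047.50 + $2,667.50 = $223,245.00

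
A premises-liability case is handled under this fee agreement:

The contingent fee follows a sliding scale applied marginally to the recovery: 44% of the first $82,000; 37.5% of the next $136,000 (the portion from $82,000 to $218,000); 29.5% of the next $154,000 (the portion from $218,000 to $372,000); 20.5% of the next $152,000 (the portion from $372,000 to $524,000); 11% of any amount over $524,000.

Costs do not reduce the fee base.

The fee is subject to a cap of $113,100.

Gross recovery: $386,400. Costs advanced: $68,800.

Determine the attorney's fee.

Fee base is the gross recovery, $386,400; costs are reimbursed separately.
First $82,000 at 44% = $36,080.00
Next $136,000 at 37.5% = $51,000.00
Next $154,000 at 29.5% = $45,430.00
Remaining $14,400 at 20.5% = $2,952.00
Fee: $36,080.00 + $51,000.00 + $45,430.00 + $2,952.00 = $135,462.00
$135,462.00 exceeds the $113,100 cap, so the fee is capped at $113,100.00.

$113,100.00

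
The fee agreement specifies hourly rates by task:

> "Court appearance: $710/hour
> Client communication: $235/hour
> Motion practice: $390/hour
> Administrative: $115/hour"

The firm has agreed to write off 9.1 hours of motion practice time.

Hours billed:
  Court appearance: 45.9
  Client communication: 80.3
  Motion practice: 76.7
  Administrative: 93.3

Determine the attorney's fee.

Court appearance: 45.9 × $710 = $32,589.00
Client communication: 80.3 × $235 = $18,870.50
Motion practice: 76.7 × $390 = $29,913.00
Administrative: 93.3 × $115 = $10,729.50
Subtotal: $92,102.00
Write-off: 9.1 × $390 = $3,549.00
Total: $92,102.00 − $3,549.00 = $88,553.00

$88,553.00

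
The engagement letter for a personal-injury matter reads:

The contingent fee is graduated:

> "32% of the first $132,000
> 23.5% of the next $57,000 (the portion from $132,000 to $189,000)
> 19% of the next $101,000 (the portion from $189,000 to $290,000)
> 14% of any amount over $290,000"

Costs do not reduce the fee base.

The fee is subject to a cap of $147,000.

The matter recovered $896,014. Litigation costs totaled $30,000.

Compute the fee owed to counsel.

$147,000.00

Fee base is the gross recovery, $896,014; costs are reimbursed separately.
First $132,000 at 32% = $42,240.00
Next $57,000 at 23.5% = $13,395.00
Next $101,000 at 19% = $19,190.00
Remaining $606,014 at 14% = $84,841.96
Fee: $42,240.00 + $13,395.00 + $19,190.00 + $84,841.96 = $159,666.96
$159,666.96 exceeds the $147,000 cap, so the fee is capped at $147,000.00.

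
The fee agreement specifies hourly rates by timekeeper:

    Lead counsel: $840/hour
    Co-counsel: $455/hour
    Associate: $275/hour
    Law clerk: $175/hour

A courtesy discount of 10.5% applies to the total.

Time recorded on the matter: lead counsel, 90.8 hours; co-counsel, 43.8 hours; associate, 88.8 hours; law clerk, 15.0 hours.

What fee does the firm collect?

$110,305.17

Lead counsel: 90.8 × $840 = $76,272.00
Co-counsel: 43.8 × $455 = $19,929.00
Associate: 88.8 × $275 = $24,420.00
Law clerk: 15.0 × $175 = $2,625.00
Subtotal: $123,246.00
Less 10.5% discount: −$12,940.83
Total: $123,246.00 − $12,940.83 = $110,305.17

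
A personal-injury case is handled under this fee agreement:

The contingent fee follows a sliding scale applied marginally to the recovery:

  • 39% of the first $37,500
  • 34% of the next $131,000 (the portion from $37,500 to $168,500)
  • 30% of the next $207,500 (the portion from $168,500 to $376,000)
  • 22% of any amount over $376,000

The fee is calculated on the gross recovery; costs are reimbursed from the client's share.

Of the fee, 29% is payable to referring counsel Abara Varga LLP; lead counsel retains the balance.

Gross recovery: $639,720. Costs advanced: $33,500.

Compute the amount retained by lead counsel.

Fee base is the gross recovery, $639,720; costs are reimbursed separately.
First $37,500 at 39% = $14,625.00
Next $131,000 at 34% = $44,540.00
Next $207,500 at 30% = $62,250.00
Remaining $263,720 at 22% = $58,018.40
Fee: $14,625.00 + $44,540.00 + $62,250.00 + $58,018.40 = $179,433.40
Referral share: 29% of $179,433.40 = $52,035.69; lead counsel retains $179,433.40 − $52,035.69 = $127,397.71.

$127,397.71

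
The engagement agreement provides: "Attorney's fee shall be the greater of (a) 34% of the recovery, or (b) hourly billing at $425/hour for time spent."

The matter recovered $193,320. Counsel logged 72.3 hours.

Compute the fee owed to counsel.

$65,728.80

(a) 34% of $193,320 = $65,728.80
(b) 72.3 × $425 = $30,727.50
The greater is (a): $65,728.80.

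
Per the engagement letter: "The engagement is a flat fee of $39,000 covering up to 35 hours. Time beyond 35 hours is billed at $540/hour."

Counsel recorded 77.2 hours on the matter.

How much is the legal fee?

$61,788.00

Flat fee: $39,000.00
Excess hours: 77.2 − 35 = 42.2
Overrun: 42.2 × $540 = $22,788.00
Total: $39,000.00 + $22,788.00 = $61,788.00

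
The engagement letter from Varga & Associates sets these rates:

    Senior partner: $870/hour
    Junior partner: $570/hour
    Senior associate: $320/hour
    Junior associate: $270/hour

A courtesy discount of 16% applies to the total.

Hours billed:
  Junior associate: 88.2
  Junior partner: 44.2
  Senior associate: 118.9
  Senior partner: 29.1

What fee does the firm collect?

Senior partner: 29.1 × $870 = $25,317.00
Junior partner: 44.2 × $570 = $25,194.00
Senior associate: 118.9 × $320 = $38,048.00
Junior associate: 88.2 × $270 = $23,814.00
Subtotal: $112,373.00
Less 16% discount: −$17,979.68
Total: $112,373.00 − $17,979.68 = $94,393.32

$94,393.32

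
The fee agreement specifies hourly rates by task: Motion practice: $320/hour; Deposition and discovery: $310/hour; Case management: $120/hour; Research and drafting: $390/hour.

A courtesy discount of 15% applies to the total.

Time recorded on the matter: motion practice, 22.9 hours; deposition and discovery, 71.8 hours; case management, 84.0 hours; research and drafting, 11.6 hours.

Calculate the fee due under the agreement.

$37,561.50

Motion practice: 22.9 × $320 = $7,328.00
Deposition and discovery: 71.8 × $310 = $22,258.00
Case management: 84.0 × $120 = $10,080.00
Research and drafting: 11.6 × $390 = $4,524.00
Subtotal: $44,190.00
Less 15% discount: −$6,628.50
Total: $44,190.00 − $6,628.50 = $37,561.50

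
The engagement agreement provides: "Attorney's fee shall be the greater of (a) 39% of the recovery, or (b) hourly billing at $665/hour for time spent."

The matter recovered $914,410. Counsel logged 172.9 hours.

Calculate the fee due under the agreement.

$356,619.90

(a) 39% of $914,410 = $356,619.90
(b) 172.9 × $665 = $114,978.50
The greater is (a): $356,619.90.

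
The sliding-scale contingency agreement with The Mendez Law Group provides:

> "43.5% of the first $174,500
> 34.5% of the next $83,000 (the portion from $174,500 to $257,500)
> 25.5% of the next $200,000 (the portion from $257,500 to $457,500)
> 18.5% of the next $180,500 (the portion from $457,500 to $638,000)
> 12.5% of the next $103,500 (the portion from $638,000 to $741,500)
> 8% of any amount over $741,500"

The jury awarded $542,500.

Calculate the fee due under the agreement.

$171,267.50

First $174,500 at 43.5% = $75,907.50
Next $83,000 at 34.5% = $28,635.00
Next $200,000 at 25.5% = $51,000.00
Remaining $85,000 at 18.5% = $15,725.00
Fee: $75,907.50 + $28,635.00 + $51,000.00 + $15,725.00 = $171,267.50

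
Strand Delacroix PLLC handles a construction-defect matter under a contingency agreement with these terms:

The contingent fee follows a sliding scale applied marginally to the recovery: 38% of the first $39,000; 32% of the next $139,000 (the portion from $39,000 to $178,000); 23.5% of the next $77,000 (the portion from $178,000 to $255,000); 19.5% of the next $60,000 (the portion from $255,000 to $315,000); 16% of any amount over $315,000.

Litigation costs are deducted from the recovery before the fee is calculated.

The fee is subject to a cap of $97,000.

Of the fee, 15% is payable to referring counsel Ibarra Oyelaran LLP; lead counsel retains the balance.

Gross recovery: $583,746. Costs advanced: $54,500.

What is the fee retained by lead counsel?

$82,450.00

Fee base (net of costs): $583,746 − $54,500 = $529,246
First $39,000 at 38% = $14,820.00
Next $139,000 at 32% = $44,480.00
Next $77,000 at 23.5% = $18,095.00
Next $60,000 at 19.5% = $11,700.00
Remaining $214,246 at 16% = $34,279.36
Fee: $14,820.00 + $44,480.00 + $18,095.00 + $11,700.00 + $34,279.36 = $123,374.36
$123,374.36 exceeds the $97,000 cap, so the fee is capped at $97,000.00.
Referral share: 15% of $97,000.00 = $14,550.00; lead counsel retains $97,000.00 − $14,550.00 = $82,450.00.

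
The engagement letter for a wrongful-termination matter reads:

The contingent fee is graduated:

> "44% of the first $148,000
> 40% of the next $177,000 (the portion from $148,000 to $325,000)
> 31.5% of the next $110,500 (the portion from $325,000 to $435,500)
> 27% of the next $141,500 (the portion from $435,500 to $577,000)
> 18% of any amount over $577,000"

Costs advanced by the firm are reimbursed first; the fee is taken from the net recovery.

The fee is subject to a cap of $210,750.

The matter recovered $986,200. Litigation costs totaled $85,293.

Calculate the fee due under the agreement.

$210,750.00

Fee base (net of costs): $986,200 − $85,293 = $900,907
First $148,000 at 44% = $65,120.00
Next $177,000 at 40% = $70,800.00
Next $110,500 at 31.5% = $34,807.50
Next $141,500 at 27% = $38,205.00
Remaining $323,907 at 18% = $58,303.26
Fee: $65,120.00 + $70,800.00 + $34,807.50 + $38,205.00 + $58,303.26 = $267,235.76
$267,235.76 exceeds the $210,750 cap, so the fee is capped at $210,750.00.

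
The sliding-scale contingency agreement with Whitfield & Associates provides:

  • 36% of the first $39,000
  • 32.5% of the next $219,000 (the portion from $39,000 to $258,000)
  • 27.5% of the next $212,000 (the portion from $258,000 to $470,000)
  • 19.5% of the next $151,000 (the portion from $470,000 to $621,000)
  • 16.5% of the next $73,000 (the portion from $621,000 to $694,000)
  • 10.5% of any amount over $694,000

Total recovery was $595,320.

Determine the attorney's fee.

$167,952.40

First $39,000 at 36% = $14,040.00
Next $219,000 at 32.5% = $71,175.00
Next $212,000 at 27.5% = $58,300.00
Remaining $125,320 at 19.5% = $24,437.40
Fee: $14,040.00 + $71,175.00 + $58,300.00 + $24,437.40 = $167,952.40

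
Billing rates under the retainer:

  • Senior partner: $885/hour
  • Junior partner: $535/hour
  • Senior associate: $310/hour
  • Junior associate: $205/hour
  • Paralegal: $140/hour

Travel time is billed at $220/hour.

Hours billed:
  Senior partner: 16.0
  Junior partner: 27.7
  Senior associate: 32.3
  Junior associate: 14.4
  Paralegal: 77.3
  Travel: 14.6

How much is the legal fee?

Senior partner: 16.0 × $885 = $14,160.00
Junior partner: 27.7 × $535 = $14,819.50
Senior associate: 32.3 × $310 = $10,013.00
Junior associate: 14.4 × $205 = $2,952.00
Paralegal: 77.3 × $140 = $10,822.00
Subtotal: $14,160.00 + $14,819.50 + $10,013.00 + $2,952.00 + $10,822.00 = $52,766.50
Travel: 14.6 × $220 = $3,212.00
Total: $52,766.50 + $3,212.00 = $55,978.50

$55,978.50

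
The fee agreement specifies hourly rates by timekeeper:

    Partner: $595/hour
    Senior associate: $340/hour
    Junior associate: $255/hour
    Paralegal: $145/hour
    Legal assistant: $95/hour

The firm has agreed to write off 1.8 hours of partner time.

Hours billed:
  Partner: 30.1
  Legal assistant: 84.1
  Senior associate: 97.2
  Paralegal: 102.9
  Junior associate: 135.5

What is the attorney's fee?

$107,349.00

Partner: 30.1 × $595 = $17,909.50
Senior associate: 97.2 × $340 = $33,048.00
Junior associate: 135.5 × $255 = $34,552.50
Paralegal: 102.9 × $145 = $14,920.50
Legal assistant: 84.1 × $95 = $7,989.50
Subtotal: $108,420.00
Write-off: 1.8 × $595 = $1,071.00
Total: $108,420.00 − $1,071.00 = $107,349.00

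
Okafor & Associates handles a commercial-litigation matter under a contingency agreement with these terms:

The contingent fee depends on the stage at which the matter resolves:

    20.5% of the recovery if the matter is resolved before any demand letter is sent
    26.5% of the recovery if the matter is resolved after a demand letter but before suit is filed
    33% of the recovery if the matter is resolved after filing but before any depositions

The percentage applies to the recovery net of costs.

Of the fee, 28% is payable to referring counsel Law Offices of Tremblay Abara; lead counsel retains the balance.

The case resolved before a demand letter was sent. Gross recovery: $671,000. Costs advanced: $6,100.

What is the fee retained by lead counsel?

Fee base (net of costs): $671,000 − $6,100 = $664,900
The matter resolved before a demand letter was sent, so the 20.5% rate applies.
$664,900 × 20.5% = $136,304.50
Referral share: 28% of $136,304.50 = $38,165.26; lead counsel retains $136,304.50 − $38,165.26 = $98,139.24.

$98,139.24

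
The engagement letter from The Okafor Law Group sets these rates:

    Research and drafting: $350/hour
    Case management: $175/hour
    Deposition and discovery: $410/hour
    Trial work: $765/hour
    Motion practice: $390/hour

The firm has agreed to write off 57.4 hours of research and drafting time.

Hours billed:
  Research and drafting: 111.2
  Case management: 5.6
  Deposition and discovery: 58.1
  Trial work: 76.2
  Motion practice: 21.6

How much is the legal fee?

Research and drafting: 111.2 × $350 = $38,920.00
Case management: 5.6 × $175 = $980.00
Deposition and discovery: 58.1 × $410 = $23,821.00
Trial work: 76.2 × $765 = $58,293.00
Motion practice: 21.6 × $390 = $8,424.00
Subtotal: $130,438.00
Write-off: 57.4 × $350 = $20,090.00
Total: $130,438.00 − $20,090.00 = $110,348.00

$110,348.00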